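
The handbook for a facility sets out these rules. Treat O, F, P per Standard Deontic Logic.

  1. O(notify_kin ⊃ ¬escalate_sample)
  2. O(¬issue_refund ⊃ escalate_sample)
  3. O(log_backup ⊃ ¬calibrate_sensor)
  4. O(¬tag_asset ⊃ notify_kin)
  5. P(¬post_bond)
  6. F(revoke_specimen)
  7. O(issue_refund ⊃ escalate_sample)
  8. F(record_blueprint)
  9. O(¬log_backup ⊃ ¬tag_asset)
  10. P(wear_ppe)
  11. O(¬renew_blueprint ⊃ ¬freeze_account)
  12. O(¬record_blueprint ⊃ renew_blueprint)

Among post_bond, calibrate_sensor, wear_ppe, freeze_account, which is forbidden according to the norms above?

calibrate_sensor

Premises 2 and 7 are O(¬issue_refund ⊃ escalate_sample) and O(issue_refund ⊃ escalate_sample); every ideal world satisfies ¬issue_refund or issue_refund, so in either case escalate_sample holds — hence O(escalate_sample).
Premise 1, O(notify_kin ⊃ ¬escalate_sample), contraposes to O(escalate_sample ⊃ ¬notify_kin); with O(escalate_sample) we get O(¬notify_kin).
Premise 4, O(¬tag_asset ⊃ notify_kin), contraposes to O(¬notify_kin ⊃ tag_asset); with O(¬notify_kin) we get O(tag_asset).
Premise 9, O(¬log_backup ⊃ ¬tag_asset), contraposes to O(tag_asset ⊃ log_backup); with O(tag_asset) we get O(log_backup).
From O(log_backup) and premise 3, O(log_backup ⊃ ¬calibrate_sensor), we obtain O(¬calibrate_sensor).
So O(¬calibrate_sensor) holds, i.e. calibrate_sensor is forbidden. None of the other listed options is forbidden under the premises.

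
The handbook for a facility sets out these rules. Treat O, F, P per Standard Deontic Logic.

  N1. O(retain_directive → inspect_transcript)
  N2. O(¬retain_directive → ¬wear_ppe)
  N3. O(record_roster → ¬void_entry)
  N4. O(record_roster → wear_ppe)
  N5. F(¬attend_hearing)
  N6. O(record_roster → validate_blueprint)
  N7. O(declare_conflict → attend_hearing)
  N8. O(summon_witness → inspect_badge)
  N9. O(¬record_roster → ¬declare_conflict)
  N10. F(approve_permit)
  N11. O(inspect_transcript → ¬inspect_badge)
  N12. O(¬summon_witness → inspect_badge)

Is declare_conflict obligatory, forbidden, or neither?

Forbidden

By case analysis on ¬summon_witness: premise 12 gives O(¬summon_witness → inspect_badge) and premise 8 gives O(summon_witness → inspect_badge), so O(inspect_badge) either way.
Premise 11, O(inspect_transcript → ¬inspect_badge), contraposes to O(inspect_badge → ¬inspect_transcript); with O(inspect_badge) we get O(¬inspect_transcript).
Premise 1 is O(retain_directive → inspect_transcript); contrapositively O(¬inspect_transcript → ¬retain_directive). Since O(¬inspect_transcript) holds, K gives O(¬retain_directive).
With premise 2, O(¬retain_directive → ¬wear_ppe), the K-axiom yields O(¬wear_ppe).
Premise 4, O(record_roster → wear_ppe), contraposes to O(¬wear_ppe → ¬record_roster); with O(¬wear_ppe) we get O(¬record_roster).
Applying K to premise 9 (O(¬record_roster → ¬declare_conflict)) and O(¬record_roster) yields O(¬declare_conflict).
Premises 3, 5, 6, 7, 10 do not contribute to this derivation.
Thus O(¬declare_conflict), which is F(declare_conflict): declare_conflict is forbidden.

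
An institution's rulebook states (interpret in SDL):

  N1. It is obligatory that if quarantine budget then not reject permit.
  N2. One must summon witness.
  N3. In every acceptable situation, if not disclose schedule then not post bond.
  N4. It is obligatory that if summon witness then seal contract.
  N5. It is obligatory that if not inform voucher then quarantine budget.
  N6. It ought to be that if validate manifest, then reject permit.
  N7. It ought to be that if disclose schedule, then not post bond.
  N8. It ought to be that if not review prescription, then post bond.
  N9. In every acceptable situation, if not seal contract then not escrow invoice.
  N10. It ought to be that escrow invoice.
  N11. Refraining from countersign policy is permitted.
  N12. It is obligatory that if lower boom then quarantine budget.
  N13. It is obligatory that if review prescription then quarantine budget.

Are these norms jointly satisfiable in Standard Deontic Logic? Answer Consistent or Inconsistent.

Consistent

Premise 9 is O(¬seal_contract → ¬escrow_invoice), but O(¬seal_contract) is not derivable from the premises, so it does not yield O(¬escrow_invoice).
So O(¬escrow_invoice) is not derivable, and the apparent clash with O(escrow_invoice) does not arise.
A world satisfying every obligation exists (e.g. countersign_policy=false, disclose_schedule=false, escrow_invoice=true, inform_voucher=false, lower_boom=false, post_bond=false, quarantine_budget=true, reject_permit=false, review_prescription=true, seal_contract=true, summon_witness=true, validate_manifest=false); no atom is both obligatory and forbidden, so the set is consistent.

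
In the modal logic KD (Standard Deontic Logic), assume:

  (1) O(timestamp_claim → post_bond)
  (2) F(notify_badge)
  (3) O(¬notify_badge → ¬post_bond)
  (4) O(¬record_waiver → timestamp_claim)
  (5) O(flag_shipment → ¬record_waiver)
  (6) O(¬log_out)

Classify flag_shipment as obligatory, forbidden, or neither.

Forbidden

Premise 2 is F(notify_badge), i.e. O(¬notify_badge).
From O(¬notify_badge) and premise 3, O(¬notify_badge → ¬post_bond), we obtain O(¬post_bond).
Premise 1 is O(timestamp_claim → post_bond); contrapositively O(¬post_bond → ¬timestamp_claim). Since O(¬post_bond) holds, K gives O(¬timestamp_claim).
Premise 4 is O(¬record_waiver → timestamp_claim); contrapositively O(¬timestamp_claim → record_waiver). Since O(¬timestamp_claim) holds, K gives O(record_waiver).
Premise 5 is O(flag_shipment → ¬record_waiver); contrapositively O(record_waiver → ¬flag_shipment). Since O(record_waiver) holds, K gives O(¬flag_shipment).
Premise 6 does not contribute to this derivation.
Thus O(¬flag_shipment), which is F(flag_shipment): flag_shipment is forbidden.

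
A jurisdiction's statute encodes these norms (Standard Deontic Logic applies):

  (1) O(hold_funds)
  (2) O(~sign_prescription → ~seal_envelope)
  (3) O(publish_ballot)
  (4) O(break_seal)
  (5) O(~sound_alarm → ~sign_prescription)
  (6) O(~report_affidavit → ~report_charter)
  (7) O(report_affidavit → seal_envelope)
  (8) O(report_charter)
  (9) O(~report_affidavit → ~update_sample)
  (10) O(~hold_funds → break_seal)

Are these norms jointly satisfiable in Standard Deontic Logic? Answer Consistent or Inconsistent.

Consistent

Premise 10 is O(~hold_funds → break_seal); even if O(break_seal) held, inferring O(~hold_funds) would be affirming the consequent — invalid.
So O(~hold_funds) is not derivable, and the apparent clash with O(hold_funds) does not arise.
A world satisfying every obligation exists (e.g. break_seal=true, hold_funds=true, publish_ballot=true, report_affidavit=true, report_charter=true, seal_envelope=true, sign_prescription=true, sound_alarm=true, update_sample=false); no atom is both obligatory and forbidden, so the set is consistent.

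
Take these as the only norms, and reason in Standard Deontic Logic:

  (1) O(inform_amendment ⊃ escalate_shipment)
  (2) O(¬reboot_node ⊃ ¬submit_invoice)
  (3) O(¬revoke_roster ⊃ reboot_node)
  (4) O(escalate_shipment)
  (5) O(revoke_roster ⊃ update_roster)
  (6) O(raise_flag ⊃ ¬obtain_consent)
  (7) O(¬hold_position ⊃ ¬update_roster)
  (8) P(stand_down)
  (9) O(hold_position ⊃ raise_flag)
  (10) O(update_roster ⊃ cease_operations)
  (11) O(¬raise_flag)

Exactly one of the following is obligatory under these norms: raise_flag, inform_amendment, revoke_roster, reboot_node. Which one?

reboot_node

Premise 11 gives O(¬raise_flag).
Premise 9, O(hold_position ⊃ raise_flag), contraposes to O(¬raise_flag ⊃ ¬hold_position); with O(¬raise_flag) we get O(¬hold_position).
Applying K to premise 7 (O(¬hold_position ⊃ ¬update_roster)) and O(¬hold_position) yields O(¬update_roster).
Premise 5, O(revoke_roster ⊃ update_roster), contraposes to O(¬update_roster ⊃ ¬revoke_roster); with O(¬update_roster) we get O(¬revoke_roster).
With premise 3, O(¬revoke_roster ⊃ reboot_node), the K-axiom yields O(reboot_node).
So O(reboot_node) holds — reboot_node is obligatory. None of the other listed options is made obligatory by any chain of premises.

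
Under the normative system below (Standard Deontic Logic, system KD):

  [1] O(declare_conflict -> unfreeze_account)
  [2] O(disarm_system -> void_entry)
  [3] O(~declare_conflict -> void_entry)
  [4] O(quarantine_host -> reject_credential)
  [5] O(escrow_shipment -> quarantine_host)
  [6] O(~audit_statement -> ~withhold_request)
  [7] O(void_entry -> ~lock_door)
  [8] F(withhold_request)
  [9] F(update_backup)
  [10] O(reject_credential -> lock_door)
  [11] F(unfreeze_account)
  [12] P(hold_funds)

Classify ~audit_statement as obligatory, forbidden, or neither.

Premise 6 is O(~audit_statement -> ~withhold_request); even if O(~withhold_request) held, inferring O(~audit_statement) would be affirming the consequent — invalid.
No premise or chain of K-axiom applications forces O(~audit_statement), and none forces O(audit_statement). So ~audit_statement is neither obligatory nor forbidden under these norms.

Neither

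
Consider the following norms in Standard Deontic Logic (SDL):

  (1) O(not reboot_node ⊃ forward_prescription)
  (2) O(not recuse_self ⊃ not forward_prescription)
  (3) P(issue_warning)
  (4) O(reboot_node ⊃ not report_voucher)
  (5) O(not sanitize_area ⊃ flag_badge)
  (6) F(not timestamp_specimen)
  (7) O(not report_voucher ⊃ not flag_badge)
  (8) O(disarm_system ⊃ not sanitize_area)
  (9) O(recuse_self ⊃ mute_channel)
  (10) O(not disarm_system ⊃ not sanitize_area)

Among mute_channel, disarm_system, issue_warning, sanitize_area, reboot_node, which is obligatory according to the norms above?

mute_channel

By case analysis on disarm_system: premise 8 gives O(disarm_system ⊃ not sanitize_area) and premise 10 gives O(not disarm_system ⊃ not sanitize_area), so O(not sanitize_area) either way.
With premise 5, O(not sanitize_area ⊃ flag_badge), the K-axiom yields O(flag_badge).
Premise 7, O(not report_voucher ⊃ not flag_badge), contraposes to O(flag_badge ⊃ report_voucher); with O(flag_badge) we get O(report_voucher).
The contrapositive of premise 4 (O(reboot_node ⊃ not report_voucher)) is O(report_voucher ⊃ not reboot_node), and O(report_voucher) is already established, so O(not reboot_node).
Applying K to premise 1 (O(not reboot_node ⊃ forward_prescription)) and O(not reboot_node) yields O(forward_prescription).
Premise 2, O(not recuse_self ⊃ not forward_prescription), contraposes to O(forward_prescription ⊃ recuse_self); with O(forward_prescription) we get O(recuse_self).
Applying K to premise 9 (O(recuse_self ⊃ mute_channel)) and O(recuse_self) yields O(mute_channel).
So O(mute_channel) holds — mute_channel is obligatory. None of the other listed options is made obligatory by any chain of premises.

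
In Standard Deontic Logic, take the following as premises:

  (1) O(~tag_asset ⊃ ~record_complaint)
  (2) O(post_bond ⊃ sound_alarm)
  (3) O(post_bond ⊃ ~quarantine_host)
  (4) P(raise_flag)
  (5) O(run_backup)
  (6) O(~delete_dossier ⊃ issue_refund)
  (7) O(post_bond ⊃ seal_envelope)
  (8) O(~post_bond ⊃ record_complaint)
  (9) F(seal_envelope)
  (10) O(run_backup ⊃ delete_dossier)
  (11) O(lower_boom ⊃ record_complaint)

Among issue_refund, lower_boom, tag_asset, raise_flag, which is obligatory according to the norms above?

F(seal_envelope) at premise 9 means O(~seal_envelope).
Premise 7, O(post_bond ⊃ seal_envelope), contraposes to O(~seal_envelope ⊃ ~post_bond); with O(~seal_envelope) we get O(~post_bond).
Applying K to premise 8 (O(~post_bond ⊃ record_complaint)) and O(~post_bond) yields O(record_complaint).
Premise 1, O(~tag_asset ⊃ ~record_complaint), contraposes to O(record_complaint ⊃ tag_asset); with O(record_complaint) we get O(tag_asset).
So O(tag_asset) holds — tag_asset is obligatory. None of the other listed options is made obligatory by any chain of premises.

tag_asset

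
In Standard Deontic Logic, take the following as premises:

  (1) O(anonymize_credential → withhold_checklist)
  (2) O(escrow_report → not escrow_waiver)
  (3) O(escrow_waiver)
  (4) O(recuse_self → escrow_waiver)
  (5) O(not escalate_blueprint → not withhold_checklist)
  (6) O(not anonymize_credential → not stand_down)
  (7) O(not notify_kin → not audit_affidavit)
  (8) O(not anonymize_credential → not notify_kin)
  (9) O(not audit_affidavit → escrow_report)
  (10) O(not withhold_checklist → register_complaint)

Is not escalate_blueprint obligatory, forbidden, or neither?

Forbidden

Premise 3 gives O(escrow_waiver).
Premise 2, O(escrow_report → not escrow_waiver), contraposes to O(escrow_waiver → not escrow_report); with O(escrow_waiver) we get O(not escrow_report).
The contrapositive of premise 9 (O(not audit_affidavit → escrow_report)) is O(not escrow_report → audit_affidavit), and O(not escrow_report) is already established, so O(audit_affidavit).
Premise 7 is O(not notify_kin → not audit_affidavit); contrapositively O(audit_affidavit → notify_kin). Since O(audit_affidavit) holds, K gives O(notify_kin).
Premise 8, O(not anonymize_credential → not notify_kin), contraposes to O(notify_kin → anonymize_credential); with O(notify_kin) we get O(anonymize_credential).
Applying K to premise 1 (O(anonymize_credential → withhold_checklist)) and O(anonymize_credential) yields O(withhold_checklist).
Premise 5 is O(not escalate_blueprint → not withhold_checklist); contrapositively O(withhold_checklist → escalate_blueprint). Since O(withhold_checklist) holds, K gives O(escalate_blueprint).
Premises 4, 6, 10 do not contribute to this derivation.
Thus O(escalate_blueprint), which is F(not escalate_blueprint): not escalate_blueprint is forbidden.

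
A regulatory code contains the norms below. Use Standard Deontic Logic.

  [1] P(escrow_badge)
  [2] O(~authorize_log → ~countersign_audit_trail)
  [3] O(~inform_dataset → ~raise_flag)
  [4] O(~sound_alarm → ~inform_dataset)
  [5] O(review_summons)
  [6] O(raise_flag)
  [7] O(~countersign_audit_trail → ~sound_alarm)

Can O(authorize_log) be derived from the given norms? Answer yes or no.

Yes

Premise 6 states O(raise_flag) outright.
Premise 3, O(~inform_dataset → ~raise_flag), contraposes to O(raise_flag → inform_dataset); with O(raise_flag) we get O(inform_dataset).
Premise 4 is O(~sound_alarm → ~inform_dataset); contrapositively O(inform_dataset → sound_alarm). Since O(inform_dataset) holds, K gives O(sound_alarm).
Premise 7, O(~countersign_audit_trail → ~sound_alarm), contraposes to O(sound_alarm → countersign_audit_trail); with O(sound_alarm) we get O(countersign_audit_trail).
The contrapositive of premise 2 (O(~authorize_log → ~countersign_audit_trail)) is O(countersign_audit_trail → authorize_log), and O(countersign_audit_trail) is already established, so O(authorize_log).
Premises 1, 5 do not contribute to this derivation.
So O(authorize_log) follows.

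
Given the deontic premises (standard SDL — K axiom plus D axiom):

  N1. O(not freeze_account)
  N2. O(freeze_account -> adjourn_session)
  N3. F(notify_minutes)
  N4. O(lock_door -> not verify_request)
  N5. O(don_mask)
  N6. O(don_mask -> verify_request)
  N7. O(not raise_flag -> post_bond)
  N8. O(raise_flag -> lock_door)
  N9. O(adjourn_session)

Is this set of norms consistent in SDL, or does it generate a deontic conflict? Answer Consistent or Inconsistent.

Premise 2 is O(freeze_account -> adjourn_session); even if O(adjourn_session) held, inferring O(freeze_account) would be affirming the consequent — invalid.
So O(freeze_account) is not derivable, and the apparent clash with O(not freeze_account) does not arise.
A world satisfying every obligation exists (e.g. adjourn_session=true, don_mask=true, freeze_account=false, lock_door=false, notify_minutes=false, post_bond=true, raise_flag=false, verify_request=true); no atom is both obligatory and forbidden, so the set is consistent.

Consistent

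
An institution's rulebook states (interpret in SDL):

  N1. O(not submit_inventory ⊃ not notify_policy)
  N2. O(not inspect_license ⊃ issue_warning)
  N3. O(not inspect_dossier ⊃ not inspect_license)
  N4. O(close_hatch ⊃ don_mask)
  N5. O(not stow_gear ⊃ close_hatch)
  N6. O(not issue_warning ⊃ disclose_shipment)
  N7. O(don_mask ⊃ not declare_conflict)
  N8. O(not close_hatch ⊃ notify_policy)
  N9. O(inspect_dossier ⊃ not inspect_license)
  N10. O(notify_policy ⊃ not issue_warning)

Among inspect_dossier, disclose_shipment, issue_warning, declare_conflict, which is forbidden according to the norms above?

By case analysis on not inspect_dossier: premise 3 gives O(not inspect_dossier ⊃ not inspect_license) and premise 9 gives O(inspect_dossier ⊃ not inspect_license), so O(not inspect_license) either way.
Applying K to premise 2 (O(not inspect_license ⊃ issue_warning)) and O(not inspect_license) yields O(issue_warning).
Premise 10, O(notify_policy ⊃ not issue_warning), contraposes to O(issue_warning ⊃ not notify_policy); with O(issue_warning) we get O(not notify_policy).
Premise 8 is O(not close_hatch ⊃ notify_policy); contrapositively O(not notify_policy ⊃ close_hatch). Since O(not notify_policy) holds, K gives O(close_hatch).
Applying K to premise 4 (O(close_hatch ⊃ don_mask)) and O(close_hatch) yields O(don_mask).
With premise 7, O(don_mask ⊃ not declare_conflict), the K-axiom yields O(not declare_conflict).
So O(not declare_conflict) holds, i.e. declare_conflict is forbidden. None of the other listed options is forbidden under the premises.

declare_conflict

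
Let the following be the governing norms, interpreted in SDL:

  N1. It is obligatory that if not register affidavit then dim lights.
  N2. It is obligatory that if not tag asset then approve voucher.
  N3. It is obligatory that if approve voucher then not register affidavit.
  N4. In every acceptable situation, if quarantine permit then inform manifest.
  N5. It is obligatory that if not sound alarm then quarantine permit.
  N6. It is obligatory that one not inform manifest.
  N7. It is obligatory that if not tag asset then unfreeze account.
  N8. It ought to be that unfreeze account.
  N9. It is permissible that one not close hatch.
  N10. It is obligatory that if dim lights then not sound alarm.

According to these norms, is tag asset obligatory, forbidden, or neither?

Premise 6 states O(¬inform_manifest) outright.
Premise 4, O(quarantine_permit → inform_manifest), contraposes to O(¬inform_manifest → ¬quarantine_permit); with O(¬inform_manifest) we get O(¬quarantine_permit).
Premise 5 is O(¬sound_alarm → quarantine_permit); contrapositively O(¬quarantine_permit → sound_alarm). Since O(¬quarantine_permit) holds, K gives O(sound_alarm).
The contrapositive of premise 10 (O(dim_lights → ¬sound_alarm)) is O(sound_alarm → ¬dim_lights), and O(sound_alarm) is already established, so O(¬dim_lights).
Premise 1, O(¬register_affidavit → dim_lights), contraposes to O(¬dim_lights → register_affidavit); with O(¬dim_lights) we get O(register_affidavit).
The contrapositive of premise 3 (O(approve_voucher → ¬register_affidavit)) is O(register_affidavit → ¬approve_voucher), and O(register_affidavit) is already established, so O(¬approve_voucher).
Premise 2 is O(¬tag_asset → approve_voucher); contrapositively O(¬approve_voucher → tag_asset). Since O(¬approve_voucher) holds, K gives O(tag_asset).
Premises 7, 8, 9 do not contribute to this derivation.
Hence tag_asset is obligatory.

Obligatory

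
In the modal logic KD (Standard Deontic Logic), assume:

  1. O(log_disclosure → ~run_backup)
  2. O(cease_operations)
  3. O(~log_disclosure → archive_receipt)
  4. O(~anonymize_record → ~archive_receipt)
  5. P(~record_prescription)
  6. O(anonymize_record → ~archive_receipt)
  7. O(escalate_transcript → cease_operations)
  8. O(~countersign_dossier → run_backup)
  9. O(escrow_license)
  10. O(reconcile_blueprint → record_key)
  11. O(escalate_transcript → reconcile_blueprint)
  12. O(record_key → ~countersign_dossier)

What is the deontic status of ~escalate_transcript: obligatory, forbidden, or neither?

By case analysis on ~anonymize_record: premise 4 gives O(~anonymize_record → ~archive_receipt) and premise 6 gives O(anonymize_record → ~archive_receipt), so O(~archive_receipt) either way.
Premise 3, O(~log_disclosure → archive_receipt), contraposes to O(~archive_receipt → log_disclosure); with O(~archive_receipt) we get O(log_disclosure).
From O(log_disclosure) and premise 1, O(log_disclosure → ~run_backup), we obtain O(~run_backup).
Premise 8 is O(~countersign_dossier → run_backup); contrapositively O(~run_backup → countersign_dossier). Since O(~run_backup) holds, K gives O(countersign_dossier).
Premise 12, O(record_key → ~countersign_dossier), contraposes to O(countersign_dossier → ~record_key); with O(countersign_dossier) we get O(~record_key).
The contrapositive of premise 10 (O(reconcile_blueprint → record_key)) is O(~record_key → ~reconcile_blueprint), and O(~record_key) is already established, so O(~reconcile_blueprint).
Premise 11 is O(escalate_transcript → reconcile_blueprint); contrapositively O(~reconcile_blueprint → ~escalate_transcript). Since O(~reconcile_blueprint) holds, K gives O(~escalate_transcript).
Premises 2, 5, 7, 9 do not contribute to this derivation.
Hence ~escalate_transcript is obligatory.

Obligatory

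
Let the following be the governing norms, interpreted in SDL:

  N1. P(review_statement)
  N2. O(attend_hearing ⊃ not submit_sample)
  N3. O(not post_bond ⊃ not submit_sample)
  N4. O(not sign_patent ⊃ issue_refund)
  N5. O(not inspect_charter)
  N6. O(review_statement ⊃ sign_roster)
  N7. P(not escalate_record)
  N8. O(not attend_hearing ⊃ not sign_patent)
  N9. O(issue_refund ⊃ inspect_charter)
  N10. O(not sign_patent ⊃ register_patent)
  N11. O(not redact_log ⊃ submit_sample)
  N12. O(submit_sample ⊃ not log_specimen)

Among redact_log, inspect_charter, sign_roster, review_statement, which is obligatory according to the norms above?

redact_log

From premise 5 we have O(not inspect_charter).
Premise 9 is O(issue_refund ⊃ inspect_charter); contrapositively O(not inspect_charter ⊃ not issue_refund). Since O(not inspect_charter) holds, K gives O(not issue_refund).
The contrapositive of premise 4 (O(not sign_patent ⊃ issue_refund)) is O(not issue_refund ⊃ sign_patent), and O(not issue_refund) is already established, so O(sign_patent).
Premise 8, O(not attend_hearing ⊃ not sign_patent), contraposes to O(sign_patent ⊃ attend_hearing); with O(sign_patent) we get O(attend_hearing).
From O(attend_hearing) and premise 2, O(attend_hearing ⊃ not submit_sample), we obtain O(not submit_sample).
Premise 11, O(not redact_log ⊃ submit_sample), contraposes to O(not submit_sample ⊃ redact_log); with O(not submit_sample) we get O(redact_log).
So O(redact_log) holds — redact_log is obligatory. None of the other listed options is made obligatory by any chain of premises.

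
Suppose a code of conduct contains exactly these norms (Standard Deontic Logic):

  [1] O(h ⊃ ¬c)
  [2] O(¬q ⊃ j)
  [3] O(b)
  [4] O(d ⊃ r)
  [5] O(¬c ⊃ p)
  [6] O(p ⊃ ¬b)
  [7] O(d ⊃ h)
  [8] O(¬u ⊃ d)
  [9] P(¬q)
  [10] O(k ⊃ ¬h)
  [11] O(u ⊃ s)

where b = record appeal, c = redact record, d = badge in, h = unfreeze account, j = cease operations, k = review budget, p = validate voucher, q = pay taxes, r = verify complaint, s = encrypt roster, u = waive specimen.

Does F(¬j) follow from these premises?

Premise 2 is O(¬q ⊃ j), but O(¬q) is not derivable from the premises (the permission P(¬q) asserts only ¬O(q), not O(¬q)), so it does not yield O(j).
No other premise forces O(j). An ideal world satisfying every premise can still have ¬j true, so F(¬j) is not derivable.

No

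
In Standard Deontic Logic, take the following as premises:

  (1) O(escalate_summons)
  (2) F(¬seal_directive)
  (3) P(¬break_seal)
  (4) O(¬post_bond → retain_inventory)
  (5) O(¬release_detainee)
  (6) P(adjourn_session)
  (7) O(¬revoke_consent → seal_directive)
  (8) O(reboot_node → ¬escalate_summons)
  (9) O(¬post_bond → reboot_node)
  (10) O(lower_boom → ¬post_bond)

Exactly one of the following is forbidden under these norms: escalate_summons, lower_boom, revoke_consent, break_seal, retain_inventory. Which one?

lower_boom

Premise 1 states O(escalate_summons) outright.
Premise 8, O(reboot_node → ¬escalate_summons), contraposes to O(escalate_summons → ¬reboot_node); with O(escalate_summons) we get O(¬reboot_node).
Premise 9 is O(¬post_bond → reboot_node); contrapositively O(¬reboot_node → post_bond). Since O(¬reboot_node) holds, K gives O(post_bond).
Premise 10, O(lower_boom → ¬post_bond), contraposes to O(post_bond → ¬lower_boom); with O(post_bond) we get O(¬lower_boom).
So O(¬lower_boom) holds, i.e. lower_boom is forbidden. None of the other listed options is forbidden under the premises.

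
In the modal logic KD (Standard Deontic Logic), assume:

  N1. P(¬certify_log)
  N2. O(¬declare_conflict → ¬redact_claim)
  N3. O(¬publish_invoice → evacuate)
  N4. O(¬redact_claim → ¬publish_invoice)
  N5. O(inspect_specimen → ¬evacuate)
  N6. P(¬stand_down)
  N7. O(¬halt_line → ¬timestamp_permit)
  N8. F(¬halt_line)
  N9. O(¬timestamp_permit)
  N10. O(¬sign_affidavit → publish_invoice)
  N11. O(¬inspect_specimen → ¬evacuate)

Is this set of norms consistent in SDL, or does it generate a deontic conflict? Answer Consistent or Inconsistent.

Consistent

Premise 7 is O(¬halt_line → ¬timestamp_permit); even if O(¬timestamp_permit) held, inferring O(¬halt_line) would be affirming the consequent — invalid.
So O(¬halt_line) is not derivable, and the apparent clash with O(halt_line) does not arise.
A world satisfying every obligation exists (e.g. certify_log=false, declare_conflict=true, evacuate=false, halt_line=true, inspect_specimen=false, publish_invoice=true, redact_claim=true, sign_affidavit=false, stand_down=false, timestamp_permit=false); no atom is both obligatory and forbidden, so the set is consistent.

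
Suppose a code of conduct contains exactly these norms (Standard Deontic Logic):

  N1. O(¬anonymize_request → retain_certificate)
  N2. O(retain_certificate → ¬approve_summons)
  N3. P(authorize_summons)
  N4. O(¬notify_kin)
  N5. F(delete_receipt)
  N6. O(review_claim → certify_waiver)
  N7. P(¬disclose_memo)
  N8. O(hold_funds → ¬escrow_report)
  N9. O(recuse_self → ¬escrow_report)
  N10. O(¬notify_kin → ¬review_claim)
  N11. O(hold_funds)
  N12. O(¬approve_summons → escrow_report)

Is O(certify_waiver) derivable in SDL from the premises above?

Premise 6 is O(review_claim → certify_waiver), but O(review_claim) is not derivable from the premises, so it does not yield O(certify_waiver).
No other premise forces O(certify_waiver). An ideal world satisfying every premise can still have certify_waiver false, so O(certify_waiver) is not derivable.

No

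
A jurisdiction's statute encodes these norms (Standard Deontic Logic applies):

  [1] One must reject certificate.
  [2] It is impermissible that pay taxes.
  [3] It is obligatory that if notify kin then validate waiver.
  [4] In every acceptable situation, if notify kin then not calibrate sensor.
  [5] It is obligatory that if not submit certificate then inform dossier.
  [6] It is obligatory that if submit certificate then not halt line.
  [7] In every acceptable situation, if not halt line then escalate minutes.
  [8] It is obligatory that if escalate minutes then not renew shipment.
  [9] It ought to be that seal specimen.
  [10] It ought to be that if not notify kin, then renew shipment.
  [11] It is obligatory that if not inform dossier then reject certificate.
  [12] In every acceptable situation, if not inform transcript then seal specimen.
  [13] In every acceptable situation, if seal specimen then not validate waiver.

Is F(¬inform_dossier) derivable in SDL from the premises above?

Premise 9 states O(seal_specimen) outright.
Applying K to premise 13 (O(seal_specimen → ¬validate_waiver)) and O(seal_specimen) yields O(¬validate_waiver).
Premise 3 is O(notify_kin → validate_waiver); contrapositively O(¬validate_waiver → ¬notify_kin). Since O(¬validate_waiver) holds, K gives O(¬notify_kin).
From O(¬notify_kin) and premise 10, O(¬notify_kin → renew_shipment), we obtain O(renew_shipment).
Premise 8, O(escalate_minutes → ¬renew_shipment), contraposes to O(renew_shipment → ¬escalate_minutes); with O(renew_shipment) we get O(¬escalate_minutes).
Premise 7 is O(¬halt_line → escalate_minutes); contrapositively O(¬escalate_minutes → halt_line). Since O(¬escalate_minutes) holds, K gives O(halt_line).
Premise 6 is O(submit_certificate → ¬halt_line); contrapositively O(halt_line → ¬submit_certificate). Since O(halt_line) holds, K gives O(¬submit_certificate).
With premise 5, O(¬submit_certificate → inform_dossier), the K-axiom yields O(inform_dossier).
Premises 1, 2, 4, 11, 12 do not contribute to this derivation.
So O(inform_dossier) holds, i.e. F(¬inform_dossier). The claim follows.

Yes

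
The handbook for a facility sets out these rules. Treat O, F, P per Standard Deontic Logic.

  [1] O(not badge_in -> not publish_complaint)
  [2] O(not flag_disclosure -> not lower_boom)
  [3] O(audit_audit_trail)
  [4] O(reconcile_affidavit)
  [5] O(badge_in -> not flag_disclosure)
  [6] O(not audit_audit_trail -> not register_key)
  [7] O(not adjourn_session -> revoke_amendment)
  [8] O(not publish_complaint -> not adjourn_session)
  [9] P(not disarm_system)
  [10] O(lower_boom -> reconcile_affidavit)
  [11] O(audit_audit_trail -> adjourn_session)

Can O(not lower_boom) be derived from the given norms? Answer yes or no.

Yes

Premise 3 states O(audit_audit_trail) outright.
Premise 11 is O(audit_audit_trail -> adjourn_session); since O(audit_audit_trail), deontic closure gives O(adjourn_session).
Premise 8, O(not publish_complaint -> not adjourn_session), contraposes to O(adjourn_session -> publish_complaint); with O(adjourn_session) we get O(publish_complaint).
The contrapositive of premise 1 (O(not badge_in -> not publish_complaint)) is O(publish_complaint -> badge_in), and O(publish_complaint) is already established, so O(badge_in).
From O(badge_in) and premise 5, O(badge_in -> not flag_disclosure), we obtain O(not flag_disclosure).
From O(not flag_disclosure) and premise 2, O(not flag_disclosure -> not lower_boom), we obtain O(not lower_boom).
Premises 4, 6, 7, 9, 10 do not contribute to this derivation.
So O(not lower_boom) follows.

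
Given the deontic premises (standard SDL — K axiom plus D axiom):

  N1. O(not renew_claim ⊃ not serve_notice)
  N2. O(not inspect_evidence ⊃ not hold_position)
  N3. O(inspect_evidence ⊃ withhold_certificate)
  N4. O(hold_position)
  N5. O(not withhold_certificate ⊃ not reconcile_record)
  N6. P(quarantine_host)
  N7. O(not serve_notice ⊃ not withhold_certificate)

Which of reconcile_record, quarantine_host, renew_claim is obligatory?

renew_claim

From premise 4 we have O(hold_position).
The contrapositive of premise 2 (O(not inspect_evidence ⊃ not hold_position)) is O(hold_position ⊃ inspect_evidence), and O(hold_position) is already established, so O(inspect_evidence).
Applying K to premise 3 (O(inspect_evidence ⊃ withhold_certificate)) and O(inspect_evidence) yields O(withhold_certificate).
Premise 7, O(not serve_notice ⊃ not withhold_certificate), contraposes to O(withhold_certificate ⊃ serve_notice); with O(withhold_certificate) we get O(serve_notice).
The contrapositive of premise 1 (O(not renew_claim ⊃ not serve_notice)) is O(serve_notice ⊃ renew_claim), and O(serve_notice) is already established, so O(renew_claim).
So O(renew_claim) holds — renew_claim is obligatory. None of the other listed options is made obligatory by any chain of premises.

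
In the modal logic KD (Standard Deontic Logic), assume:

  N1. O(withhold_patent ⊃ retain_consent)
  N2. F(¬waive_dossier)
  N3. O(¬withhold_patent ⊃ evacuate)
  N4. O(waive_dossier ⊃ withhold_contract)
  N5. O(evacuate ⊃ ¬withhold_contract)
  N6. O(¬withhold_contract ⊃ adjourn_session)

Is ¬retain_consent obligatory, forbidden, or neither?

Forbidden

Premise 2 is F(¬waive_dossier), i.e. O(waive_dossier).
With premise 4, O(waive_dossier ⊃ withhold_contract), the K-axiom yields O(withhold_contract).
The contrapositive of premise 5 (O(evacuate ⊃ ¬withhold_contract)) is O(withhold_contract ⊃ ¬evacuate), and O(withhold_contract) is already established, so O(¬evacuate).
The contrapositive of premise 3 (O(¬withhold_patent ⊃ evacuate)) is O(¬evacuate ⊃ withhold_patent), and O(¬evacuate) is already established, so O(withhold_patent).
Premise 1 is O(withhold_patent ⊃ retain_consent); since O(withhold_patent), deontic closure gives O(retain_consent).
Premise 6 does not contribute to this derivation.
Thus O(retain_consent), which is F(¬retain_consent): ¬retain_consent is forbidden.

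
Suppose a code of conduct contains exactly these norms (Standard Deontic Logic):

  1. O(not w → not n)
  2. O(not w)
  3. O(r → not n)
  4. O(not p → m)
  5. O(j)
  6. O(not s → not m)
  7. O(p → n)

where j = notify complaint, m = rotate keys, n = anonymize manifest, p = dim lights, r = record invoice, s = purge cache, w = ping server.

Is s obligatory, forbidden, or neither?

Premise 2 states O(not w) outright.
Premise 1 is O(not w → not n); since O(not w), deontic closure gives O(not n).
The contrapositive of premise 7 (O(p → n)) is O(not n → not p), and O(not n) is already established, so O(not p).
Applying K to premise 4 (O(not p → m)) and O(not p) yields O(m).
The contrapositive of premise 6 (O(not s → not m)) is O(m → s), and O(m) is already established, so O(s).
Premises 3, 5 do not contribute to this derivation.
Hence s is obligatory.

Obligatory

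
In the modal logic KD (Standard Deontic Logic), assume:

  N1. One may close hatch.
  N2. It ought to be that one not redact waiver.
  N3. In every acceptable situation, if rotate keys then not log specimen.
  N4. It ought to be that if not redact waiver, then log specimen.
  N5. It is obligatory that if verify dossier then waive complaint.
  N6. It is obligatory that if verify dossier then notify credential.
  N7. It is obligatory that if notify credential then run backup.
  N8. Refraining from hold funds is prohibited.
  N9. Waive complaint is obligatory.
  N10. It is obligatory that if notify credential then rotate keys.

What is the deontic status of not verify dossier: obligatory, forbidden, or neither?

From premise 2 we have O(¬redact_waiver).
Applying K to premise 4 (O(¬redact_waiver → log_specimen)) and O(¬redact_waiver) yields O(log_specimen).
Premise 3, O(rotate_keys → ¬log_specimen), contraposes to O(log_specimen → ¬rotate_keys); with O(log_specimen) we get O(¬rotate_keys).
Premise 10, O(notify_credential → rotate_keys), contraposes to O(¬rotate_keys → ¬notify_credential); with O(¬rotate_keys) we get O(¬notify_credential).
The contrapositive of premise 6 (O(verify_dossier → notify_credential)) is O(¬notify_credential → ¬verify_dossier), and O(¬notify_credential) is already established, so O(¬verify_dossier).
Premises 1, 5, 7, 8, 9 do not contribute to this derivation.
Hence ¬verify_dossier is obligatory.

Obligatory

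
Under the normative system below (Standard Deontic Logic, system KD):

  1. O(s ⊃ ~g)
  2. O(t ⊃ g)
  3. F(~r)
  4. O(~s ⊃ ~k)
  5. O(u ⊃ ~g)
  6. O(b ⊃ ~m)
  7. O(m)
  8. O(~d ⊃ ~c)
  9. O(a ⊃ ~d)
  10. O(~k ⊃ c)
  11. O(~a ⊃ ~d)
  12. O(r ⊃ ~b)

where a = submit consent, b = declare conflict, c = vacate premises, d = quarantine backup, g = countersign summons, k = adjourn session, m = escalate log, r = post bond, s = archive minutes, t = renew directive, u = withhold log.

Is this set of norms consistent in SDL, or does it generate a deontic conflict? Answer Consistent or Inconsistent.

Premise 6 is O(b ⊃ ~m), but O(b) is not derivable from the premises, so it does not yield O(~m).
So O(~m) is not derivable, and the apparent clash with O(m) does not arise.
A world satisfying every obligation exists (e.g. a=false, b=false, c=false, d=false, g=false, k=true, m=true, r=true, s=true, t=false, u=false); no atom is both obligatory and forbidden, so the set is consistent.

Consistent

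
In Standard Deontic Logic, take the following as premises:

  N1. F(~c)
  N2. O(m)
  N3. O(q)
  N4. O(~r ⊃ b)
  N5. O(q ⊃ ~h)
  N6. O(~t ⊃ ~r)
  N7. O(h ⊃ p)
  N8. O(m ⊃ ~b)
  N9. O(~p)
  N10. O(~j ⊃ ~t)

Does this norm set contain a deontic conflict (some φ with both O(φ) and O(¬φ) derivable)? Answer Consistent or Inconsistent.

Consistent

Premise 7 is O(h ⊃ p), but O(h) is not derivable from the premises, so it does not yield O(p).
So O(p) is not derivable, and the apparent clash with O(~p) does not arise.
A world satisfying every obligation exists (e.g. b=false, c=true, h=false, j=true, m=true, p=false, q=true, r=true, t=true); no atom is both obligatory and forbidden, so the set is consistent.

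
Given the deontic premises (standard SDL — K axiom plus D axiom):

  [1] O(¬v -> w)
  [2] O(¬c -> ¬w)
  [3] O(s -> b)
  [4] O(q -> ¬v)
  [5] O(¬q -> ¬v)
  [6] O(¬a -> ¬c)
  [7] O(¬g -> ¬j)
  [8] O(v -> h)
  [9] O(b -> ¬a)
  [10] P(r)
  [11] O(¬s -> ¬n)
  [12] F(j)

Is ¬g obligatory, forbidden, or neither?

Neither

Premise 7 is O(¬g -> ¬j); even if O(¬j) held, inferring O(¬g) would be affirming the consequent — invalid.
No premise or chain of K-axiom applications forces O(¬g), and none forces O(g). So ¬g is neither obligatory nor forbidden under these norms.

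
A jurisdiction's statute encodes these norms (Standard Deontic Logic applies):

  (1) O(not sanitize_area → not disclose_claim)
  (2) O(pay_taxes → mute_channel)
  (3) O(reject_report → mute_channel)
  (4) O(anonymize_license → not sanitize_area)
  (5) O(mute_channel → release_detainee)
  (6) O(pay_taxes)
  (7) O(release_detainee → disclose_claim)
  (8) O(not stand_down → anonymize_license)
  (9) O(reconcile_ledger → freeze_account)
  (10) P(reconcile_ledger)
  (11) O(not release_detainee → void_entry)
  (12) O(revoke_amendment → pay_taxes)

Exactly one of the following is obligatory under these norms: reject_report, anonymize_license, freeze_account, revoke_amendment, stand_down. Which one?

Premise 6 gives O(pay_taxes).
Premise 2 is O(pay_taxes → mute_channel); since O(pay_taxes), deontic closure gives O(mute_channel).
With premise 5, O(mute_channel → release_detainee), the K-axiom yields O(release_detainee).
Premise 7 is O(release_detainee → disclose_claim); since O(release_detainee), deontic closure gives O(disclose_claim).
Premise 1 is O(not sanitize_area → not disclose_claim); contrapositively O(disclose_claim → sanitize_area). Since O(disclose_claim) holds, K gives O(sanitize_area).
The contrapositive of premise 4 (O(anonymize_license → not sanitize_area)) is O(sanitize_area → not anonymize_license), and O(sanitize_area) is already established, so O(not anonymize_license).
The contrapositive of premise 8 (O(not stand_down → anonymize_license)) is O(not anonymize_license → stand_down), and O(not anonymize_license) is already established, so O(stand_down).
So O(stand_down) holds — stand_down is obligatory. None of the other listed options is made obligatory by any chain of premises.

stand_down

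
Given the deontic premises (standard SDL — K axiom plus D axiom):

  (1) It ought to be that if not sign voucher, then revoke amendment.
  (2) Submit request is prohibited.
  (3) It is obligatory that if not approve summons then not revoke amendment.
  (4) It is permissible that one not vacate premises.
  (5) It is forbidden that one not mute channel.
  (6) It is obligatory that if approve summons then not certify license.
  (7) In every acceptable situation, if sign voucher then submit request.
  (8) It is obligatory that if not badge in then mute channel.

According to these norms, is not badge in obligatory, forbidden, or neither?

Premise 8 is O(¬badge_in → mute_channel); even if O(mute_channel) held, inferring O(¬badge_in) would be affirming the consequent — invalid.
No premise or chain of K-axiom applications forces O(¬badge_in), and none forces O(badge_in). So ¬badge_in is neither obligatory nor forbidden under these norms.

Neither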